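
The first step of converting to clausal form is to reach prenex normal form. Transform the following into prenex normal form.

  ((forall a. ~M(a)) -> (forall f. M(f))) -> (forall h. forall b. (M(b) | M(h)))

forall a. exists f. forall h. forall b. (~M(a) & ~M(f) | M(b) | M(h))

Rewrite implications/biconditionals: A → B as ¬A ∨ B.
  ~(~(forall a. ~M(a)) | (forall f. M(f))) | (forall h. forall b. (M(b) | M(h)))
Push ¬ through the quantifiers and connectives to reach negation normal form:
  (forall a. ~M(a)) & (exists f. ~M(f)) | (forall h. forall b. (M(b) | M(h)))
Pull the quantifiers to the front (each side's bound variable is not free in the other side):
  forall a. exists f. forall h. forall b. (~M(a) & ~M(f) | M(b) | M(h))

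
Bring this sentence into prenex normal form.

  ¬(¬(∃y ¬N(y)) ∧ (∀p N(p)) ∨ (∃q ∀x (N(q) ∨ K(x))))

Push ¬ through the quantifiers and connectives to reach negation normal form:
  ((∃y ¬N(y)) ∨ (∃p ¬N(p))) ∧ (∀q ∃x (¬N(q) ∧ ¬K(x)))
Finally move all quantifiers to the prefix:
  ∃y ∃p ∀q ∃x ((¬N(y) ∨ ¬N(p)) ∧ ¬N(q) ∧ ¬K(x))

∃y ∃p ∀q ∃x ((¬N(y) ∨ ¬N(p)) ∧ ¬N(q) ∧ ¬K(x))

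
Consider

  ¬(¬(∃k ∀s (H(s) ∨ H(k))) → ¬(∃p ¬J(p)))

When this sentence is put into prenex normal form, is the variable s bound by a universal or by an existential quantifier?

existential

Rewrite implications/biconditionals: A → B as ¬A ∨ B.
  ¬(¬¬(∃k ∀s (H(s) ∨ H(k))) ∨ ¬(∃p ¬J(p)))
Push ¬ through the quantifiers and connectives to reach negation normal form:
  (∀k ∃s (¬H(s) ∧ ¬H(k))) ∧ (∃p ¬J(p))
Finally move all quantifiers to the prefix:
  ∀k ∃s ∃p (¬H(s) ∧ ¬H(k) ∧ ¬J(p))
The quantifier ∀s sits under an odd number of negations (counting the antecedent side of each →), so it flips to ∃s.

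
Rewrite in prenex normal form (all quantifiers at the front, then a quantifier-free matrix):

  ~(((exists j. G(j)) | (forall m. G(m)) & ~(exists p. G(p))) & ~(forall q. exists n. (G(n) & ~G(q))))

forall j. exists m. exists p. forall q. exists n. (~G(j) & (~G(m) | G(p)) | G(n) & ~G(q))

Drive negations inward (¬∀x A ≡ ∃x ¬A, ¬∃x A ≡ ∀x ¬A, De Morgan for ∧/∨):
  (forall j. ~G(j)) & ((exists m. ~G(m)) | (exists p. G(p))) | (forall q. exists n. (G(n) & ~G(q)))
Extract every quantifier outward, since the variables are now distinct and don't occur free across branches:
  forall j. exists m. exists p. forall q. exists n. (~G(j) & (~G(m) | G(p)) | G(n) & ~G(q))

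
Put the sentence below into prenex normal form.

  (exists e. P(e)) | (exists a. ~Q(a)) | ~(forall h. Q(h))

exists e. exists a. exists h. (P(e) | ~Q(a) | ~Q(h))

Move each ¬ inward, flipping quantifiers it crosses:
  (exists e. P(e)) | (exists a. ~Q(a)) | (exists h. ~Q(h))
Pull the quantifiers to the front (each side's bound variable is not free in the other side):
  exists e. exists a. exists h. (P(e) | ~Q(a) | ~Q(h))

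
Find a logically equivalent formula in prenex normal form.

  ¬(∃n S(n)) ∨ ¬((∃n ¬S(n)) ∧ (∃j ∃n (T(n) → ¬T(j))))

∀n ∀u1 ∀j ∀b (¬S(n) ∨ S(u1) ∨ T(b) ∧ T(j))

First replace A → B with ¬A ∨ B.
  ¬(∃n S(n)) ∨ ¬((∃n ¬S(n)) ∧ (∃j ∃n (¬T(n) ∨ ¬T(j))))
Drive negations inward (¬∀x A ≡ ∃x ¬A, ¬∃x A ≡ ∀x ¬A, De Morgan for ∧/∨):
  (∀n ¬S(n)) ∨ (∀n S(n)) ∨ (∀j ∀n (T(n) ∧ T(j)))
Standardize variables apart so no two quantifiers bind the same name: n↦u1, n↦b.
  (∀n ¬S(n)) ∨ (∀u1 S(u1)) ∨ (∀j ∀b (T(b) ∧ T(j)))
Finally move all quantifiers to the prefix:
  ∀n ∀u1 ∀j ∀b (¬S(n) ∨ S(u1) ∨ T(b) ∧ T(j))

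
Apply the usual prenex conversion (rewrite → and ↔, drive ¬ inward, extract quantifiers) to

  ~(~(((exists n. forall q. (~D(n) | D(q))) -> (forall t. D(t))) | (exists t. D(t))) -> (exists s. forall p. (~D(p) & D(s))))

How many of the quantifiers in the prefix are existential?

3

First replace A → B with ¬A ∨ B.
  ~(~~(~(exists n. forall q. (~D(n) | D(q))) | (forall t. D(t)) | (exists t. D(t))) | (exists s. forall p. (~D(p) & D(s))))
Move each ¬ inward, flipping quantifiers it crosses:
  (exists n. forall q. (~D(n) | D(q))) & (exists t. ~D(t)) & (forall t. ~D(t)) & (forall s. exists p. (D(p) | ~D(s)))
Give each quantifier a distinct variable: t↦z.
  (exists n. forall q. (~D(n) | D(q))) & (exists t. ~D(t)) & (forall z. ~D(z)) & (forall s. exists p. (D(p) | ~D(s)))
Extract every quantifier outward, since the variables are now distinct and don't occur free across branches:
  exists n. forall q. exists t. forall z. forall s. exists p. ((~D(n) | D(q)) & ~D(t) & ~D(z) & (D(p) | ~D(s)))
The prefix is exists n forall q exists t forall z forall s exists p: 3 universal, 3 existential.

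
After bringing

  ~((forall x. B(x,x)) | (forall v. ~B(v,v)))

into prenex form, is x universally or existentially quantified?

existential

Drive negations inward (¬∀x A ≡ ∃x ¬A, ¬∃x A ≡ ∀x ¬A, De Morgan for ∧/∨):
  (exists x. ~B(x,x)) & (exists v. B(v,v))
All bound variables are already distinct, so no renaming is needed.
Pull the quantifiers to the front (each side's bound variable is not free in the other side):
  exists x. exists v. (~B(x,x) & B(v,v))
The quantifier forall x sits under an odd number of negations, so it flips to exists x.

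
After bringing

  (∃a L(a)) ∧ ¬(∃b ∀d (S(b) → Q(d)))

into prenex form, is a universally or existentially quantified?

existential

Rewrite implications/biconditionals: A → B as ¬A ∨ B.
  (∃a L(a)) ∧ ¬(∃b ∀d (¬S(b) ∨ Q(d)))
Move each ¬ inward, flipping quantifiers it crosses:
  (∃a L(a)) ∧ (∀b ∃d (S(b) ∧ ¬Q(d)))
Finally move all quantifiers to the prefix:
  ∃a ∀b ∃d (L(a) ∧ S(b) ∧ ¬Q(d))
The quantifier ∃a sits under an even number of negations (counting the antecedent side of each →), so it remains existential.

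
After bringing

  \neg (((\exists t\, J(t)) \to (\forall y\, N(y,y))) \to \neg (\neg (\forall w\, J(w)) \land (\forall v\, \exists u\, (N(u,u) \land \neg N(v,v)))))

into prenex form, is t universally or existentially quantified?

universal

First replace A → B with ¬A ∨ B.
  \neg (\neg (\neg (\exists t\, J(t)) \lor (\forall y\, N(y,y))) \lor \neg (\neg (\forall w\, J(w)) \land (\forall v\, \exists u\, (N(u,u) \land \neg N(v,v)))))
Move each ¬ inward, flipping quantifiers it crosses:
  ((\forall t\, \neg J(t)) \lor (\forall y\, N(y,y))) \land (\exists w\, \neg J(w)) \land (\forall v\, \exists u\, (N(u,u) \land \neg N(v,v)))
Finally move all quantifiers to the prefix:
  \forall t\, \forall y\, \exists w\, \forall v\, \exists u\, ((\neg J(t) \lor N(y,y)) \land \neg J(w) \land N(u,u) \land \neg N(v,v))
The quantifier \exists t sits under an odd number of negations (counting the antecedent side of each →), so it flips to \forall t.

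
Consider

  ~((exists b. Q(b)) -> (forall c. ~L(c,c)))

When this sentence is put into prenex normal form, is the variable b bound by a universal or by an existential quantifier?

existential

Rewrite implications/biconditionals: A → B as ¬A ∨ B.
  ~(~(exists b. Q(b)) | (forall c. ~L(c,c)))
Drive negations inward (¬∀x A ≡ ∃x ¬A, ¬∃x A ≡ ∀x ¬A, De Morgan for ∧/∨):
  (exists b. Q(b)) & (exists c. L(c,c))
All bound variables are already distinct, so no renaming is needed.
Finally move all quantifiers to the prefix:
  exists b. exists c. (Q(b) & L(c,c))
The quantifier exists b sits under an even number of negations (counting the antecedent side of each →), so it remains existential.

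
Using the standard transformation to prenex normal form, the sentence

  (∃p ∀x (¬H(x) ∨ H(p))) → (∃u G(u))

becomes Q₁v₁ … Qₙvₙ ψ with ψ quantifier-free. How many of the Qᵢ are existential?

Eliminate → and ↔ using ¬ and ∨.
  ¬(∃p ∀x (¬H(x) ∨ H(p))) ∨ (∃u G(u))
Drive negations inward (¬∀x A ≡ ∃x ¬A, ¬∃x A ≡ ∀x ¬A, De Morgan for ∧/∨):
  (∀p ∃x (H(x) ∧ ¬H(p))) ∨ (∃u G(u))
Finally move all quantifiers to the prefix:
  ∀p ∃x ∃u (H(x) ∧ ¬H(p) ∨ G(u))
The prefix is ∀p ∃x ∃u: 1 universal, 2 existential.

2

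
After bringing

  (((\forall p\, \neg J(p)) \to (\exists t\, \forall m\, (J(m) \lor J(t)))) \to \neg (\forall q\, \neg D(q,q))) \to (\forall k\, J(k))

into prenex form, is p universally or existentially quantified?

First replace A → B with ¬A ∨ B.
  \neg (\neg (\neg (\forall p\, \neg J(p)) \lor (\exists t\, \forall m\, (J(m) \lor J(t)))) \lor \neg (\forall q\, \neg D(q,q))) \lor (\forall k\, J(k))
Drive negations inward (¬∀x A ≡ ∃x ¬A, ¬∃x A ≡ ∀x ¬A, De Morgan for ∧/∨):
  ((\exists p\, J(p)) \lor (\exists t\, \forall m\, (J(m) \lor J(t)))) \land (\forall q\, \neg D(q,q)) \lor (\forall k\, J(k))
Extract every quantifier outward, since the variables are now distinct and don't occur free across branches:
  \exists p\, \exists t\, \forall m\, \forall q\, \forall k\, ((J(p) \lor J(m) \lor J(t)) \land \neg D(q,q) \lor J(k))
The quantifier \forall p sits under an odd number of negations (counting the antecedent side of each →), so it flips to \exists p.

existential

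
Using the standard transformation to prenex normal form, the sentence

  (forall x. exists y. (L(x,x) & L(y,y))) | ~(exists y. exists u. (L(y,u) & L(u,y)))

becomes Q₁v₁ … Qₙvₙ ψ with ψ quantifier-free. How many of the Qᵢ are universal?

Drive negations inward (¬∀x A ≡ ∃x ¬A, ¬∃x A ≡ ∀x ¬A, De Morgan for ∧/∨):
  (forall x. exists y. (L(x,x) & L(y,y))) | (forall y. forall u. (~L(y,u) | ~L(u,y)))
Rename bound variables to avoid capture: y↦w.
  (forall x. exists y. (L(x,x) & L(y,y))) | (forall w. forall u. (~L(w,u) | ~L(u,w)))
Pull the quantifiers to the front (each side's bound variable is not free in the other side):
  forall x. exists y. forall w. forall u. (L(x,x) & L(y,y) | ~L(w,u) | ~L(u,w))
The prefix is forall x exists y forall w forall u: 3 universal, 1 existential.

3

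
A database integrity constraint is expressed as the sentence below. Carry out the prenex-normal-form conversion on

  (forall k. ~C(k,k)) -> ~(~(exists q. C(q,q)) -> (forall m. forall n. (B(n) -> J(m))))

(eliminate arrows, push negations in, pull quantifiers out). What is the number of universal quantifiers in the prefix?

Eliminate → and ↔ using ¬ and ∨.
  ~(forall k. ~C(k,k)) | ~(~~(exists q. C(q,q)) | (forall m. forall n. (~B(n) | J(m))))
Drive negations inward (¬∀x A ≡ ∃x ¬A, ¬∃x A ≡ ∀x ¬A, De Morgan for ∧/∨):
  (exists k. C(k,k)) | (forall q. ~C(q,q)) & (exists m. exists n. (B(n) & ~J(m)))
Finally move all quantifiers to the prefix:
  exists k. forall q. exists m. exists n. (C(k,k) | ~C(q,q) & B(n) & ~J(m))
The prefix is exists k forall q exists m exists n: 1 universal, 3 existential.

1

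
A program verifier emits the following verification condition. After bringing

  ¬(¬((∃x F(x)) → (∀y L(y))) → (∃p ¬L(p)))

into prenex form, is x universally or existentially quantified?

existential

Eliminate → and ↔ using ¬ and ∨.
  ¬(¬¬(¬(∃x F(x)) ∨ (∀y L(y))) ∨ (∃p ¬L(p)))
Move each ¬ inward, flipping quantifiers it crosses:
  (∃x F(x)) ∧ (∃y ¬L(y)) ∧ (∀p L(p))
All bound variables are already distinct, so no renaming is needed.
Extract every quantifier outward, since the variables are now distinct and don't occur free across branches:
  ∃x ∃y ∀p (F(x) ∧ ¬L(y) ∧ L(p))
The quantifier ∃x sits under an even number of negations (counting the antecedent side of each →), so it remains existential.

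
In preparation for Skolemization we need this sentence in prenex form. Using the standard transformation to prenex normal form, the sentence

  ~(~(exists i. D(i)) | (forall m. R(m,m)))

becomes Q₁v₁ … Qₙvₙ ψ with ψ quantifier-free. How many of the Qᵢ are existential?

Move each ¬ inward, flipping quantifiers it crosses:
  (exists i. D(i)) & (exists m. ~R(m,m))
All bound variables are already distinct, so no renaming is needed.
Finally move all quantifiers to the prefix:
  exists i. exists m. (D(i) & ~R(m,m))
The prefix is exists i exists m: 0 universal, 2 existential.

2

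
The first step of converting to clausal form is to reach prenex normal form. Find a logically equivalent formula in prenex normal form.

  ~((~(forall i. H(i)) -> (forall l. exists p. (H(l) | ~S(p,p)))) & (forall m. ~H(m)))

First replace A → B with ¬A ∨ B.
  ~((~~(forall i. H(i)) | (forall l. exists p. (H(l) | ~S(p,p)))) & (forall m. ~H(m)))
Push ¬ through the quantifiers and connectives to reach negation normal form:
  (exists i. ~H(i)) & (exists l. forall p. (~H(l) & S(p,p))) | (exists m. H(m))
All bound variables are already distinct, so no renaming is needed.
Pull the quantifiers to the front (each side's bound variable is not free in the other side):
  exists i. exists l. forall p. exists m. (~H(i) & ~H(l) & S(p,p) | H(m))

exists i. exists l. forall p. exists m. (~H(i) & ~H(l) & S(p,p) | H(m))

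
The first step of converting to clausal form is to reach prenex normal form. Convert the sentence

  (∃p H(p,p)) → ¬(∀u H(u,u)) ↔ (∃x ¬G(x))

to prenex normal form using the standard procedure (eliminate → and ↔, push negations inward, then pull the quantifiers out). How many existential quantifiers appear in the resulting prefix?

First replace A → B with ¬A ∨ B; A ↔ B as (¬A ∨ B) ∧ (¬B ∨ A).
  (¬(¬(∃p H(p,p)) ∨ ¬(∀u H(u,u))) ∨ (∃x ¬G(x))) ∧ (¬(∃x ¬G(x)) ∨ ¬(∃p H(p,p)) ∨ ¬(∀u H(u,u)))
Move each ¬ inward, flipping quantifiers it crosses:
  ((∃p H(p,p)) ∧ (∀u H(u,u)) ∨ (∃x ¬G(x))) ∧ ((∀x G(x)) ∨ (∀p ¬H(p,p)) ∨ (∃u ¬H(u,u)))
Rename bound variables to avoid capture: x↦u1, p↦y, u↦c.
  ((∃p H(p,p)) ∧ (∀u H(u,u)) ∨ (∃x ¬G(x))) ∧ ((∀u1 G(u1)) ∨ (∀y ¬H(y,y)) ∨ (∃c ¬H(c,c)))
Extract every quantifier outward, since the variables are now distinct and don't occur free across branches:
  ∃p ∀u ∃x ∀u1 ∀y ∃c ((H(p,p) ∧ H(u,u) ∨ ¬G(x)) ∧ (G(u1) ∨ ¬H(y,y) ∨ ¬H(c,c)))
The prefix is ∃p ∀u ∃x ∀u1 ∀y ∃c: 3 universal, 3 existential.

3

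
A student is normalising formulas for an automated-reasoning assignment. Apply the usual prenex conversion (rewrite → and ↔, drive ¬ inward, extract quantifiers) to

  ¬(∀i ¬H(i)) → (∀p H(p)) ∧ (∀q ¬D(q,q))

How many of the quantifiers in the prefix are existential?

0

First replace A → B with ¬A ∨ B.
  ¬¬(∀i ¬H(i)) ∨ (∀p H(p)) ∧ (∀q ¬D(q,q))
Push ¬ through the quantifiers and connectives to reach negation normal form:
  (∀i ¬H(i)) ∨ (∀p H(p)) ∧ (∀q ¬D(q,q))
Pull the quantifiers to the front (each side's bound variable is not free in the other side):
  ∀i ∀p ∀q (¬H(i) ∨ H(p) ∧ ¬D(q,q))
The prefix is ∀i ∀p ∀q: 3 universal, 0 existential.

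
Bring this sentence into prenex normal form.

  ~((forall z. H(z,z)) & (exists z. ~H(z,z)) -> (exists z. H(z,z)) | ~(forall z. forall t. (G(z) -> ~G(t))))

Eliminate → and ↔ using ¬ and ∨.
  ~(~((forall z. H(z,z)) & (exists z. ~H(z,z))) | (exists z. H(z,z)) | ~(forall z. forall t. (~G(z) | ~G(t))))
Move each ¬ inward, flipping quantifiers it crosses:
  (forall z. H(z,z)) & (exists z. ~H(z,z)) & (forall z. ~H(z,z)) & (forall z. forall t. (~G(z) | ~G(t)))
Give each quantifier a distinct variable: z↦v, z↦a, z↦w1.
  (forall z. H(z,z)) & (exists v. ~H(v,v)) & (forall a. ~H(a,a)) & (forall w1. forall t. (~G(w1) | ~G(t)))
Finally move all quantifiers to the prefix:
  forall z. exists v. forall a. forall w1. forall t. (H(z,z) & ~H(v,v) & ~H(a,a) & (~G(w1) | ~G(t)))

forall z. exists v. forall a. forall w1. forall t. (H(z,z) & ~H(v,v) & ~H(a,a) & (~G(w1) | ~G(t)))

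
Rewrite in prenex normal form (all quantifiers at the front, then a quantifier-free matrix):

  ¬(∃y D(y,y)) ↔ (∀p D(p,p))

∃y ∀p ∃z1 ∀a ((D(y,y) ∨ D(p,p)) ∧ (¬D(z1,z1) ∨ ¬D(a,a)))

First replace A → B with ¬A ∨ B; A ↔ B as (¬A ∨ B) ∧ (¬B ∨ A).
  (¬¬(∃y D(y,y)) ∨ (∀p D(p,p))) ∧ (¬(∀p D(p,p)) ∨ ¬(∃y D(y,y)))
Move each ¬ inward, flipping quantifiers it crosses:
  ((∃y D(y,y)) ∨ (∀p D(p,p))) ∧ ((∃p ¬D(p,p)) ∨ (∀y ¬D(y,y)))
Rename bound variables to avoid capture: p↦z1, y↦a.
  ((∃y D(y,y)) ∨ (∀p D(p,p))) ∧ ((∃z1 ¬D(z1,z1)) ∨ (∀a ¬D(a,a)))
Finally move all quantifiers to the prefix:
  ∃y ∀p ∃z1 ∀a ((D(y,y) ∨ D(p,p)) ∧ (¬D(z1,z1) ∨ ¬D(a,a)))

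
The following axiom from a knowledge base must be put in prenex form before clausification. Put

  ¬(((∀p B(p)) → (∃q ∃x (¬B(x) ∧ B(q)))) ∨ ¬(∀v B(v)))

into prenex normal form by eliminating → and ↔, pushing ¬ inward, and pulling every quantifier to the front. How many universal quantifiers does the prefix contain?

4

First replace A → B with ¬A ∨ B.
  ¬(¬(∀p B(p)) ∨ (∃q ∃x (¬B(x) ∧ B(q))) ∨ ¬(∀v B(v)))
Move each ¬ inward, flipping quantifiers it crosses:
  (∀p B(p)) ∧ (∀q ∀x (B(x) ∨ ¬B(q))) ∧ (∀v B(v))
All bound variables are already distinct, so no renaming is needed.
Pull the quantifiers to the front (each side's bound variable is not free in the other side):
  ∀p ∀q ∀x ∀v (B(p) ∧ (B(x) ∨ ¬B(q)) ∧ B(v))
The prefix is ∀p ∀q ∀x ∀v: 4 universal, 0 existential.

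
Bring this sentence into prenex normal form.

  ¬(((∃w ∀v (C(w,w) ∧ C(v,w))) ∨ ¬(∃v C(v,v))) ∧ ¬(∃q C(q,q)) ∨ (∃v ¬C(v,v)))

∀w ∃v ∃t ∃q ∀u1 (((¬C(w,w) ∨ ¬C(v,w)) ∧ C(t,t) ∨ C(q,q)) ∧ C(u1,u1))

Move each ¬ inward, flipping quantifiers it crosses:
  ((∀w ∃v (¬C(w,w) ∨ ¬C(v,w))) ∧ (∃v C(v,v)) ∨ (∃q C(q,q))) ∧ (∀v C(v,v))
Give each quantifier a distinct variable: v↦t, v↦u1.
  ((∀w ∃v (¬C(w,w) ∨ ¬C(v,w))) ∧ (∃t C(t,t)) ∨ (∃q C(q,q))) ∧ (∀u1 C(u1,u1))
Extract every quantifier outward, since the variables are now distinct and don't occur free across branches:
  ∀w ∃v ∃t ∃q ∀u1 (((¬C(w,w) ∨ ¬C(v,w)) ∧ C(t,t) ∨ C(q,q)) ∧ C(u1,u1))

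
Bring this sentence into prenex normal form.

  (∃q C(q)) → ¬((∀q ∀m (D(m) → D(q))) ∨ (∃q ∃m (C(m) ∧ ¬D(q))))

Eliminate → and ↔ using ¬ and ∨.
  ¬(∃q C(q)) ∨ ¬((∀q ∀m (¬D(m) ∨ D(q))) ∨ (∃q ∃m (C(m) ∧ ¬D(q))))
Move each ¬ inward, flipping quantifiers it crosses:
  (∀q ¬C(q)) ∨ (∃q ∃m (D(m) ∧ ¬D(q))) ∧ (∀q ∀m (¬C(m) ∨ D(q)))
Give each quantifier a distinct variable: q↦z, q↦s, m↦r.
  (∀q ¬C(q)) ∨ (∃z ∃m (D(m) ∧ ¬D(z))) ∧ (∀s ∀r (¬C(r) ∨ D(s)))
Finally move all quantifiers to the prefix:
  ∀q ∃z ∃m ∀s ∀r (¬C(q) ∨ D(m) ∧ ¬D(z) ∧ (¬C(r) ∨ D(s)))

∀q ∃z ∃m ∀s ∀r (¬C(q) ∨ D(m) ∧ ¬D(z) ∧ (¬C(r) ∨ D(s)))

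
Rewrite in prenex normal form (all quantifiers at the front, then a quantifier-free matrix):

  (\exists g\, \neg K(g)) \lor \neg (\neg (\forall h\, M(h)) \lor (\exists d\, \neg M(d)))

Push ¬ through the quantifiers and connectives to reach negation normal form:
  (\exists g\, \neg K(g)) \lor (\forall h\, M(h)) \land (\forall d\, M(d))
All bound variables are already distinct, so no renaming is needed.
Finally move all quantifiers to the prefix:
  \exists g\, \forall h\, \forall d\, (\neg K(g) \lor M(h) \land M(d))

\exists g\, \forall h\, \forall d\, (\neg K(g) \lor M(h) \land M(d))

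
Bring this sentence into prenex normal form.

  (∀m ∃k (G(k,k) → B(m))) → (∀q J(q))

First replace A → B with ¬A ∨ B.
  ¬(∀m ∃k (¬G(k,k) ∨ B(m))) ∨ (∀q J(q))
Move each ¬ inward, flipping quantifiers it crosses:
  (∃m ∀k (G(k,k) ∧ ¬B(m))) ∨ (∀q J(q))
All bound variables are already distinct, so no renaming is needed.
Pull the quantifiers to the front (each side's bound variable is not free in the other side):
  ∃m ∀k ∀q (G(k,k) ∧ ¬B(m) ∨ J(q))

∃m ∀k ∀q (G(k,k) ∧ ¬B(m) ∨ J(q))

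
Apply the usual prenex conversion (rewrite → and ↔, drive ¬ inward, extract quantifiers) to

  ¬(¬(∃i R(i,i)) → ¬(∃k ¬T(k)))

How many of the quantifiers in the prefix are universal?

Rewrite implications/biconditionals: A → B as ¬A ∨ B.
  ¬(¬¬(∃i R(i,i)) ∨ ¬(∃k ¬T(k)))
Move each ¬ inward, flipping quantifiers it crosses:
  (∀i ¬R(i,i)) ∧ (∃k ¬T(k))
All bound variables are already distinct, so no renaming is needed.
Extract every quantifier outward, since the variables are now distinct and don't occur free across branches:
  ∀i ∃k (¬R(i,i) ∧ ¬T(k))
The prefix is ∀i ∃k: 1 universal, 1 existential.

1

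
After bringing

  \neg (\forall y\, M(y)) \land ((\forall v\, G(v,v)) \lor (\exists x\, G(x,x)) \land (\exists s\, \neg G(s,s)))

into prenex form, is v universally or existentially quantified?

universal

Push ¬ through the quantifiers and connectives to reach negation normal form:
  (\exists y\, \neg M(y)) \land ((\forall v\, G(v,v)) \lor (\exists x\, G(x,x)) \land (\exists s\, \neg G(s,s)))
Finally move all quantifiers to the prefix:
  \exists y\, \forall v\, \exists x\, \exists s\, (\neg M(y) \land (G(v,v) \lor G(x,x) \land \neg G(s,s)))
The quantifier \forall v sits under an even number of negations, so it remains universal.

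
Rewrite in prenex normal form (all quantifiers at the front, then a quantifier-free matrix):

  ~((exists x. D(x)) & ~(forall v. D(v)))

Drive negations inward (¬∀x A ≡ ∃x ¬A, ¬∃x A ≡ ∀x ¬A, De Morgan for ∧/∨):
  (forall x. ~D(x)) | (forall v. D(v))
Extract every quantifier outward, since the variables are now distinct and don't occur free across branches:
  forall x. forall v. (~D(x) | D(v))

forall x. forall v. (~D(x) | D(v))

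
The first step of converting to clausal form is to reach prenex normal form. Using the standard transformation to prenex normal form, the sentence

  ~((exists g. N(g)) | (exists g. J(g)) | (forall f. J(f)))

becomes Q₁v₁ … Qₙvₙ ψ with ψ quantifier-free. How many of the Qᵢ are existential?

Drive negations inward (¬∀x A ≡ ∃x ¬A, ¬∃x A ≡ ∀x ¬A, De Morgan for ∧/∨):
  (forall g. ~N(g)) & (forall g. ~J(g)) & (exists f. ~J(f))
Rename bound variables to avoid capture: g↦w.
  (forall g. ~N(g)) & (forall w. ~J(w)) & (exists f. ~J(f))
Extract every quantifier outward, since the variables are now distinct and don't occur free across branches:
  forall g. forall w. exists f. (~N(g) & ~J(w) & ~J(f))
The prefix is forall g forall w exists f: 2 universal, 1 existential.

1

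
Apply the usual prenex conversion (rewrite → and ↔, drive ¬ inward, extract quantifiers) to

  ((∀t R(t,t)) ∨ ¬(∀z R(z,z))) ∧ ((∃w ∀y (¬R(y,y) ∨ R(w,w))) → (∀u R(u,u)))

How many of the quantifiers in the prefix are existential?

2

First replace A → B with ¬A ∨ B.
  ((∀t R(t,t)) ∨ ¬(∀z R(z,z))) ∧ (¬(∃w ∀y (¬R(y,y) ∨ R(w,w))) ∨ (∀u R(u,u)))
Move each ¬ inward, flipping quantifiers it crosses:
  ((∀t R(t,t)) ∨ (∃z ¬R(z,z))) ∧ ((∀w ∃y (R(y,y) ∧ ¬R(w,w))) ∨ (∀u R(u,u)))
All bound variables are already distinct, so no renaming is needed.
Pull the quantifiers to the front (each side's bound variable is not free in the other side):
  ∀t ∃z ∀w ∃y ∀u ((R(t,t) ∨ ¬R(z,z)) ∧ (R(y,y) ∧ ¬R(w,w) ∨ R(u,u)))
The prefix is ∀t ∃z ∀w ∃y ∀u: 3 universal, 2 existential.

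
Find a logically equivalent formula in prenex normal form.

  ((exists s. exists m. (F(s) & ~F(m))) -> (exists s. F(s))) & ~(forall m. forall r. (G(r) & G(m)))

Eliminate → and ↔ using ¬ and ∨.
  (~(exists s. exists m. (F(s) & ~F(m))) | (exists s. F(s))) & ~(forall m. forall r. (G(r) & G(m)))
Push ¬ through the quantifiers and connectives to reach negation normal form:
  ((forall s. forall m. (~F(s) | F(m))) | (exists s. F(s))) & (exists m. exists r. (~G(r) | ~G(m)))
Rename bound variables to avoid capture: s↦v1, m↦q.
  ((forall s. forall m. (~F(s) | F(m))) | (exists v1. F(v1))) & (exists q. exists r. (~G(r) | ~G(q)))
Extract every quantifier outward, since the variables are now distinct and don't occur free across branches:
  forall s. forall m. exists v1. exists q. exists r. ((~F(s) | F(m) | F(v1)) & (~G(r) | ~G(q)))

forall s. forall m. exists v1. exists q. exists r. ((~F(s) | F(m) | F(v1)) & (~G(r) | ~G(q)))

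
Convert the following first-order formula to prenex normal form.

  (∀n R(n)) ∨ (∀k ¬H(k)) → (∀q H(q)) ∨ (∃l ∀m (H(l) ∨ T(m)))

∃n ∃k ∀q ∃l ∀m (¬R(n) ∧ H(k) ∨ H(q) ∨ H(l) ∨ T(m))

First replace A → B with ¬A ∨ B.
  ¬((∀n R(n)) ∨ (∀k ¬H(k))) ∨ (∀q H(q)) ∨ (∃l ∀m (H(l) ∨ T(m)))
Push ¬ through the quantifiers and connectives to reach negation normal form:
  (∃n ¬R(n)) ∧ (∃k H(k)) ∨ (∀q H(q)) ∨ (∃l ∀m (H(l) ∨ T(m)))
All bound variables are already distinct, so no renaming is needed.
Finally move all quantifiers to the prefix:
  ∃n ∃k ∀q ∃l ∀m (¬R(n) ∧ H(k) ∨ H(q) ∨ H(l) ∨ T(m))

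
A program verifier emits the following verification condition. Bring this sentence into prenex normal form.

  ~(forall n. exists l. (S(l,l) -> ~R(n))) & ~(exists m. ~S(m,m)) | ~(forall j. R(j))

First replace A → B with ¬A ∨ B.
  ~(forall n. exists l. (~S(l,l) | ~R(n))) & ~(exists m. ~S(m,m)) | ~(forall j. R(j))
Move each ¬ inward, flipping quantifiers it crosses:
  (exists n. forall l. (S(l,l) & R(n))) & (forall m. S(m,m)) | (exists j. ~R(j))
All bound variables are already distinct, so no renaming is needed.
Extract every quantifier outward, since the variables are now distinct and don't occur free across branches:
  exists n. forall l. forall m. exists j. (S(l,l) & R(n) & S(m,m) | ~R(j))

exists n. forall l. forall m. exists j. (S(l,l) & R(n) & S(m,m) | ~R(j))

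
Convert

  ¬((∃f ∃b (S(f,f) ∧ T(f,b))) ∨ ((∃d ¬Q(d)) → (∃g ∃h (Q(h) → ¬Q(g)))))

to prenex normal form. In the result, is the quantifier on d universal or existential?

First replace A → B with ¬A ∨ B.
  ¬((∃f ∃b (S(f,f) ∧ T(f,b))) ∨ ¬(∃d ¬Q(d)) ∨ (∃g ∃h (¬Q(h) ∨ ¬Q(g))))
Move each ¬ inward, flipping quantifiers it crosses:
  (∀f ∀b (¬S(f,f) ∨ ¬T(f,b))) ∧ (∃d ¬Q(d)) ∧ (∀g ∀h (Q(h) ∧ Q(g)))
All bound variables are already distinct, so no renaming is needed.
Finally move all quantifiers to the prefix:
  ∀f ∀b ∃d ∀g ∀h ((¬S(f,f) ∨ ¬T(f,b)) ∧ ¬Q(d) ∧ Q(h) ∧ Q(g))
The quantifier ∃d sits under an even number of negations (counting the antecedent side of each →), so it remains existential.

existential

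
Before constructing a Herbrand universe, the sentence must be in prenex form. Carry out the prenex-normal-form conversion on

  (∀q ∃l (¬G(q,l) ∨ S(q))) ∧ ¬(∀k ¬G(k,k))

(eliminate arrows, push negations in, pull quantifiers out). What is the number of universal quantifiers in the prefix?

Move each ¬ inward, flipping quantifiers it crosses:
  (∀q ∃l (¬G(q,l) ∨ S(q))) ∧ (∃k G(k,k))
All bound variables are already distinct, so no renaming is needed.
Pull the quantifiers to the front (each side's bound variable is not free in the other side):
  ∀q ∃l ∃k ((¬G(q,l) ∨ S(q)) ∧ G(k,k))
The prefix is ∀q ∃l ∃k: 1 universal, 2 existential.

1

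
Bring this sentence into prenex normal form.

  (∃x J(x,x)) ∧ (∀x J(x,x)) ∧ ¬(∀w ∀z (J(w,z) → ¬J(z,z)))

Rewrite implications/biconditionals: A → B as ¬A ∨ B.
  (∃x J(x,x)) ∧ (∀x J(x,x)) ∧ ¬(∀w ∀z (¬J(w,z) ∨ ¬J(z,z)))
Drive negations inward (¬∀x A ≡ ∃x ¬A, ¬∃x A ≡ ∀x ¬A, De Morgan for ∧/∨):
  (∃x J(x,x)) ∧ (∀x J(x,x)) ∧ (∃w ∃z (J(w,z) ∧ J(z,z)))
Standardize variables apart so no two quantifiers bind the same name: x↦u.
  (∃x J(x,x)) ∧ (∀u J(u,u)) ∧ (∃w ∃z (J(w,z) ∧ J(z,z)))
Pull the quantifiers to the front (each side's bound variable is not free in the other side):
  ∃x ∀u ∃w ∃z (J(x,x) ∧ J(u,u) ∧ J(w,z) ∧ J(z,z))

∃x ∀u ∃w ∃z (J(x,x) ∧ J(u,u) ∧ J(w,z) ∧ J(z,z))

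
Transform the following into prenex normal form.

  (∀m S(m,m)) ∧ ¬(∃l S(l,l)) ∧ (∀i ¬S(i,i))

∀m ∀l ∀i (S(m,m) ∧ ¬S(l,l) ∧ ¬S(i,i))

Move each ¬ inward, flipping quantifiers it crosses:
  (∀m S(m,m)) ∧ (∀l ¬S(l,l)) ∧ (∀i ¬S(i,i))
All bound variables are already distinct, so no renaming is needed.
Extract every quantifier outward, since the variables are now distinct and don't occur free across branches:
  ∀m ∀l ∀i (S(m,m) ∧ ¬S(l,l) ∧ ¬S(i,i))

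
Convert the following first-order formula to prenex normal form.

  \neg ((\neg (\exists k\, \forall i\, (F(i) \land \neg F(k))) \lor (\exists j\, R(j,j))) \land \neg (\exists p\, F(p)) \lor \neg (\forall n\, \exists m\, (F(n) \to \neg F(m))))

First replace A → B with ¬A ∨ B.
  \neg ((\neg (\exists k\, \forall i\, (F(i) \land \neg F(k))) \lor (\exists j\, R(j,j))) \land \neg (\exists p\, F(p)) \lor \neg (\forall n\, \exists m\, (\neg F(n) \lor \neg F(m))))
Move each ¬ inward, flipping quantifiers it crosses:
  ((\exists k\, \forall i\, (F(i) \land \neg F(k))) \land (\forall j\, \neg R(j,j)) \lor (\exists p\, F(p))) \land (\forall n\, \exists m\, (\neg F(n) \lor \neg F(m)))
All bound variables are already distinct, so no renaming is needed.
Pull the quantifiers to the front (each side's bound variable is not free in the other side):
  \exists k\, \forall i\, \forall j\, \exists p\, \forall n\, \exists m\, ((F(i) \land \neg F(k) \land \neg R(j,j) \lor F(p)) \land (\neg F(n) \lor \neg F(m)))

\exists k\, \forall i\, \forall j\, \exists p\, \forall n\, \exists m\, ((F(i) \land \neg F(k) \land \neg R(j,j) \lor F(p)) \land (\neg F(n) \lor \neg F(m)))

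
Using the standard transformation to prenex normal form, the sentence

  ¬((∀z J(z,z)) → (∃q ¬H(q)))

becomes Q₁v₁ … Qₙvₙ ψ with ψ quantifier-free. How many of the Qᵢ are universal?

Rewrite implications/biconditionals: A → B as ¬A ∨ B.
  ¬(¬(∀z J(z,z)) ∨ (∃q ¬H(q)))
Drive negations inward (¬∀x A ≡ ∃x ¬A, ¬∃x A ≡ ∀x ¬A, De Morgan for ∧/∨):
  (∀z J(z,z)) ∧ (∀q H(q))
All bound variables are already distinct, so no renaming is needed.
Extract every quantifier outward, since the variables are now distinct and don't occur free across branches:
  ∀z ∀q (J(z,z) ∧ H(q))
The prefix is ∀z ∀q: 2 universal, 0 existential.

2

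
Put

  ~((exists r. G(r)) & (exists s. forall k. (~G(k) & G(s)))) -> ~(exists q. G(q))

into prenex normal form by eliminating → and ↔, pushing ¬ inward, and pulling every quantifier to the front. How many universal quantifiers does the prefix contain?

First replace A → B with ¬A ∨ B.
  ~~((exists r. G(r)) & (exists s. forall k. (~G(k) & G(s)))) | ~(exists q. G(q))
Drive negations inward (¬∀x A ≡ ∃x ¬A, ¬∃x A ≡ ∀x ¬A, De Morgan for ∧/∨):
  (exists r. G(r)) & (exists s. forall k. (~G(k) & G(s))) | (forall q. ~G(q))
All bound variables are already distinct, so no renaming is needed.
Extract every quantifier outward, since the variables are now distinct and don't occur free across branches:
  exists r. exists s. forall k. forall q. (G(r) & ~G(k) & G(s) | ~G(q))
The prefix is exists r exists s forall k forall q: 2 universal, 2 existential.

2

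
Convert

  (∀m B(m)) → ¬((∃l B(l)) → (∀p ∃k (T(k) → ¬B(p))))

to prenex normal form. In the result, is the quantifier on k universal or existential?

Rewrite implications/biconditionals: A → B as ¬A ∨ B.
  ¬(∀m B(m)) ∨ ¬(¬(∃l B(l)) ∨ (∀p ∃k (¬T(k) ∨ ¬B(p))))
Move each ¬ inward, flipping quantifiers it crosses:
  (∃m ¬B(m)) ∨ (∃l B(l)) ∧ (∃p ∀k (T(k) ∧ B(p)))
All bound variables are already distinct, so no renaming is needed.
Extract every quantifier outward, since the variables are now distinct and don't occur free across branches:
  ∃m ∃l ∃p ∀k (¬B(m) ∨ B(l) ∧ T(k) ∧ B(p))
The quantifier ∃k sits under an odd number of negations (counting the antecedent side of each →), so it flips to ∀k.

universal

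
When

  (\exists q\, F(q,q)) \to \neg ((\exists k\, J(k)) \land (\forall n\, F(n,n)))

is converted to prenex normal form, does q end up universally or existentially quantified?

Rewrite implications/biconditionals: A → B as ¬A ∨ B.
  \neg (\exists q\, F(q,q)) \lor \neg ((\exists k\, J(k)) \land (\forall n\, F(n,n)))
Push ¬ through the quantifiers and connectives to reach negation normal form:
  (\forall q\, \neg F(q,q)) \lor (\forall k\, \neg J(k)) \lor (\exists n\, \neg F(n,n))
Pull the quantifiers to the front (each side's bound variable is not free in the other side):
  \forall q\, \forall k\, \exists n\, (\neg F(q,q) \lor \neg J(k) \lor \neg F(n,n))
The quantifier \exists q sits under an odd number of negations (counting the antecedent side of each →), so it flips to \forall q.

universal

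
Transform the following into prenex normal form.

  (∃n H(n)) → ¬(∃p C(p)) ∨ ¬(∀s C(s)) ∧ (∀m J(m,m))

Eliminate → and ↔ using ¬ and ∨.
  ¬(∃n H(n)) ∨ ¬(∃p C(p)) ∨ ¬(∀s C(s)) ∧ (∀m J(m,m))
Move each ¬ inward, flipping quantifiers it crosses:
  (∀n ¬H(n)) ∨ (∀p ¬C(p)) ∨ (∃s ¬C(s)) ∧ (∀m J(m,m))
All bound variables are already distinct, so no renaming is needed.
Pull the quantifiers to the front (each side's bound variable is not free in the other side):
  ∀n ∀p ∃s ∀m (¬H(n) ∨ ¬C(p) ∨ ¬C(s) ∧ J(m,m))

∀n ∀p ∃s ∀m (¬H(n) ∨ ¬C(p) ∨ ¬C(s) ∧ J(m,m))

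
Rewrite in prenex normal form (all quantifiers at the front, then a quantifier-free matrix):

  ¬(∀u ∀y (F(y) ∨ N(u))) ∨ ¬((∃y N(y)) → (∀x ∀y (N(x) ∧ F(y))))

∃u ∃y ∃x1 ∃x ∃c (¬F(y) ∧ ¬N(u) ∨ N(x1) ∧ (¬N(x) ∨ ¬F(c)))

First replace A → B with ¬A ∨ B.
  ¬(∀u ∀y (F(y) ∨ N(u))) ∨ ¬(¬(∃y N(y)) ∨ (∀x ∀y (N(x) ∧ F(y))))
Push ¬ through the quantifiers and connectives to reach negation normal form:
  (∃u ∃y (¬F(y) ∧ ¬N(u))) ∨ (∃y N(y)) ∧ (∃x ∃y (¬N(x) ∨ ¬F(y)))
Standardize variables apart so no two quantifiers bind the same name: y↦x1, y↦c.
  (∃u ∃y (¬F(y) ∧ ¬N(u))) ∨ (∃x1 N(x1)) ∧ (∃x ∃c (¬N(x) ∨ ¬F(c)))
Extract every quantifier outward, since the variables are now distinct and don't occur free across branches:
  ∃u ∃y ∃x1 ∃x ∃c (¬F(y) ∧ ¬N(u) ∨ N(x1) ∧ (¬N(x) ∨ ¬F(c)))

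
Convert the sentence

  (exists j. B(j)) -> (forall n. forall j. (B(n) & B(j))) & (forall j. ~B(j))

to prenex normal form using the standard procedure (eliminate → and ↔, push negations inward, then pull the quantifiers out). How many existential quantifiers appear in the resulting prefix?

Rewrite implications/biconditionals: A → B as ¬A ∨ B.
  ~(exists j. B(j)) | (forall n. forall j. (B(n) & B(j))) & (forall j. ~B(j))
Move each ¬ inward, flipping quantifiers it crosses:
  (forall j. ~B(j)) | (forall n. forall j. (B(n) & B(j))) & (forall j. ~B(j))
Give each quantifier a distinct variable: j↦s, j↦a.
  (forall j. ~B(j)) | (forall n. forall s. (B(n) & B(s))) & (forall a. ~B(a))
Extract every quantifier outward, since the variables are now distinct and don't occur free across branches:
  forall j. forall n. forall s. forall a. (~B(j) | B(n) & B(s) & ~B(a))
The prefix is forall j forall n forall s forall a: 4 universal, 0 existential.

0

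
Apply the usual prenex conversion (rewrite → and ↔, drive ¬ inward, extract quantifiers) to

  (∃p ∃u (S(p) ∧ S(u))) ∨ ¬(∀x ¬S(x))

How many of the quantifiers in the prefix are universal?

Drive negations inward (¬∀x A ≡ ∃x ¬A, ¬∃x A ≡ ∀x ¬A, De Morgan for ∧/∨):
  (∃p ∃u (S(p) ∧ S(u))) ∨ (∃x S(x))
Extract every quantifier outward, since the variables are now distinct and don't occur free across branches:
  ∃p ∃u ∃x (S(p) ∧ S(u) ∨ S(x))
The prefix is ∃p ∃u ∃x: 0 universal, 3 existential.

0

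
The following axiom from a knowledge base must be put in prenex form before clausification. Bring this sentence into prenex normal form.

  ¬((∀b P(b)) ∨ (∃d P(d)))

∃b ∀d (¬P(b) ∧ ¬P(d))

Push ¬ through the quantifiers and connectives to reach negation normal form:
  (∃b ¬P(b)) ∧ (∀d ¬P(d))
All bound variables are already distinct, so no renaming is needed.
Finally move all quantifiers to the prefix:
  ∃b ∀d (¬P(b) ∧ ¬P(d))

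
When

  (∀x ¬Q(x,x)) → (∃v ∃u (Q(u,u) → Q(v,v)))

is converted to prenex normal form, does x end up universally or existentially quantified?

existential

First replace A → B with ¬A ∨ B.
  ¬(∀x ¬Q(x,x)) ∨ (∃v ∃u (¬Q(u,u) ∨ Q(v,v)))
Push ¬ through the quantifiers and connectives to reach negation normal form:
  (∃x Q(x,x)) ∨ (∃v ∃u (¬Q(u,u) ∨ Q(v,v)))
All bound variables are already distinct, so no renaming is needed.
Pull the quantifiers to the front (each side's bound variable is not free in the other side):
  ∃x ∃v ∃u (Q(x,x) ∨ ¬Q(u,u) ∨ Q(v,v))
The quantifier ∀x sits under an odd number of negations (counting the antecedent side of each →), so it flips to ∃x.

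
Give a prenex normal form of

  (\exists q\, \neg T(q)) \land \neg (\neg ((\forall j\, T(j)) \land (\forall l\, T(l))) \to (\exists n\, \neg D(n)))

\exists q\, \exists j\, \exists l\, \forall n\, (\neg T(q) \land (\neg T(j) \lor \neg T(l)) \land D(n))

Eliminate → and ↔ using ¬ and ∨.
  (\exists q\, \neg T(q)) \land \neg (\neg \neg ((\forall j\, T(j)) \land (\forall l\, T(l))) \lor (\exists n\, \neg D(n)))
Push ¬ through the quantifiers and connectives to reach negation normal form:
  (\exists q\, \neg T(q)) \land ((\exists j\, \neg T(j)) \lor (\exists l\, \neg T(l))) \land (\forall n\, D(n))
All bound variables are already distinct, so no renaming is needed.
Finally move all quantifiers to the prefix:
  \exists q\, \exists j\, \exists l\, \forall n\, (\neg T(q) \land (\neg T(j) \lor \neg T(l)) \land D(n))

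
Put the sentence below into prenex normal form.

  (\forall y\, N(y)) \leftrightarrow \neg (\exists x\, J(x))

Eliminate → and ↔ using ¬ and ∨; A ↔ B as (¬A ∨ B) ∧ (¬B ∨ A).
  (\neg (\forall y\, N(y)) \lor \neg (\exists x\, J(x))) \land (\neg \neg (\exists x\, J(x)) \lor (\forall y\, N(y)))
Move each ¬ inward, flipping quantifiers it crosses:
  ((\exists y\, \neg N(y)) \lor (\forall x\, \neg J(x))) \land ((\exists x\, J(x)) \lor (\forall y\, N(y)))
Give each quantifier a distinct variable: x↦w1, y↦b.
  ((\exists y\, \neg N(y)) \lor (\forall x\, \neg J(x))) \land ((\exists w1\, J(w1)) \lor (\forall b\, N(b)))
Extract every quantifier outward, since the variables are now distinct and don't occur free across branches:
  \exists y\, \forall x\, \exists w1\, \forall b\, ((\neg N(y) \lor \neg J(x)) \land (J(w1) \lor N(b)))

\exists y\, \forall x\, \exists w1\, \forall b\, ((\neg N(y) \lor \neg J(x)) \land (J(w1) \lor N(b)))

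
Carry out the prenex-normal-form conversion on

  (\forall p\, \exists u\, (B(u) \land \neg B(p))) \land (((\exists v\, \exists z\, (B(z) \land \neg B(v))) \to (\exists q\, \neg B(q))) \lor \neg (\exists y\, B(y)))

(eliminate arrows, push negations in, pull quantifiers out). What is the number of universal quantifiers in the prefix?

Rewrite implications/biconditionals: A → B as ¬A ∨ B.
  (\forall p\, \exists u\, (B(u) \land \neg B(p))) \land (\neg (\exists v\, \exists z\, (B(z) \land \neg B(v))) \lor (\exists q\, \neg B(q)) \lor \neg (\exists y\, B(y)))
Move each ¬ inward, flipping quantifiers it crosses:
  (\forall p\, \exists u\, (B(u) \land \neg B(p))) \land ((\forall v\, \forall z\, (\neg B(z) \lor B(v))) \lor (\exists q\, \neg B(q)) \lor (\forall y\, \neg B(y)))
All bound variables are already distinct, so no renaming is needed.
Pull the quantifiers to the front (each side's bound variable is not free in the other side):
  \forall p\, \exists u\, \forall v\, \forall z\, \exists q\, \forall y\, (B(u) \land \neg B(p) \land (\neg B(z) \lor B(v) \lor \neg B(q) \lor \neg B(y)))
The prefix is \forall p \exists u \forall v \forall z \exists q \forall y: 4 universal, 2 existential.

4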